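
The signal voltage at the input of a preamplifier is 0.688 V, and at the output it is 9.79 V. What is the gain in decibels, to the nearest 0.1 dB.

23.1 dB

Voltage ratio → dB uses the 20·log₁₀ form:
20·log₁₀(9.79/0.688) = 20·log₁₀(14.23) = 23.1 dB.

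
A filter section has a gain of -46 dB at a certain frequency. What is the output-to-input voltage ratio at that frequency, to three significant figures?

Voltage ratio = 10^(dB/20).
10^(-46/20) = 10^(-2.300) = 0.00501.

0.00501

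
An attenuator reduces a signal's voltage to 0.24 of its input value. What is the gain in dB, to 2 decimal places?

-12.40 dB

For a voltage ratio, dB = 20·log₁₀(V₂/V₁).
20·log₁₀(0.24) = -12.40 dB.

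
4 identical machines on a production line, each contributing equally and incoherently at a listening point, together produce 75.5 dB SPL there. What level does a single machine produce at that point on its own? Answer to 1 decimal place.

4 equal incoherent sources add 10·log₁₀(4) = 6.02 dB over one source.
L_one = 75.5 − 6.02 = 69.5 dB SPL.

69.5 dB SPL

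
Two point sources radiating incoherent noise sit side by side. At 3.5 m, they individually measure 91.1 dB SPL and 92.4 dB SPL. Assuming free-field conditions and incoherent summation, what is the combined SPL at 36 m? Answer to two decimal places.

Combined at 3.5 m: 10·log₁₀(10^(91.1/10)+10^(92.4/10)) = 94.809 dB SPL.
Then apply −20·log₁₀(36/3.5) = -20.245 dB → 74.56 dB SPL.

74.56 dB SPL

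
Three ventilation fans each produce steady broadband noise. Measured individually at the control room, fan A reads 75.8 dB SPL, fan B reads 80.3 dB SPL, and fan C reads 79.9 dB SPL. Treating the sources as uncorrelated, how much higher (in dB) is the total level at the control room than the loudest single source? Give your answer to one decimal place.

3.6 dB

Add the sources as powers (linear), then convert back to dB:
L_total = 10·log₁₀(10^(75.8/10) + 10^(80.3/10) + 10^(79.9/10)) = 83.85 dB SPL.
Excess over the loudest (80.3 dB): 83.85 − 80.3 = 3.6 dB.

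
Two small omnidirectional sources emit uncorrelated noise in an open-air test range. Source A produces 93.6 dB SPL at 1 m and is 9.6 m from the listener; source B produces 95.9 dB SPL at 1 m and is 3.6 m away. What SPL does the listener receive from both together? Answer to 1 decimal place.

At the listener: L_A = 93.6 − 20·log₁₀(9.6) = 73.95 dB; L_B = 95.9 − 20·log₁₀(3.6) = 84.77 dB.
Combined: 10·log₁₀(10^(73.95/10)+10^(84.77/10)) = 85.1 dB SPL.

85.1 dB SPL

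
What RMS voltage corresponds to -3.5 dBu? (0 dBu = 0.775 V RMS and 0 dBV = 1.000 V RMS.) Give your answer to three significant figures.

V = 0.775 V × 10^(-3.5/20).
= 0.775 × 0.6683 = 0.518 V.

0.518 V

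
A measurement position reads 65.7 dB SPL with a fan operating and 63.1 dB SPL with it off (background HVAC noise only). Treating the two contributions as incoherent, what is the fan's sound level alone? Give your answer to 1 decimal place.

Subtract intensities: L_src = 10·log₁₀(10^(L_total/10) − 10^(L_bg/10)).
L_src = 10·log₁₀(10^(65.7/10) − 10^(63.1/10)) = 10·log₁₀(1674000) = 62.2 dB SPL.

62.2 dB SPL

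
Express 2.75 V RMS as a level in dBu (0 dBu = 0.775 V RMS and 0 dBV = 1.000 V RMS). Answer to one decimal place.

+11.0 dBu

dBu = 20·log₁₀(V / 0.775 V).
20·log₁₀(2.75/0.775) = +11.0 dBu.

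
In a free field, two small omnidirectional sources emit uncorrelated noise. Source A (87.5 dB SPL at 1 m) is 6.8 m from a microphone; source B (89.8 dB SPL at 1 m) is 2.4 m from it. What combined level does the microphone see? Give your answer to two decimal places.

82.50 dB SPL

At the listener: L_A = 87.5 − 20·log₁₀(6.8) = 70.850 dB; L_B = 89.8 − 20·log₁₀(2.4) = 82.196 dB.
Combined: 10·log₁₀(10^(70.850/10)+10^(82.196/10)) = 82.50 dB SPL.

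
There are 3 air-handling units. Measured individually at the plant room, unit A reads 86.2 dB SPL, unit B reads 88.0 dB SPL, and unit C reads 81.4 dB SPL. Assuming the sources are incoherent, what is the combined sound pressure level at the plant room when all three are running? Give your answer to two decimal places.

90.74 dB SPL

Add the sources as powers (linear), then convert back to dB:
L_total = 10·log₁₀(10^(86.2/10) + 10^(88.0/10) + 10^(81.4/10)) = 10·log₁₀(1186000000) = 90.74 dB SPL.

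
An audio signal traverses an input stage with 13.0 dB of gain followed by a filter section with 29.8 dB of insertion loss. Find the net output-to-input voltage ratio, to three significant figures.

Net gain = 13.0 + (−29.8) = -16.8 dB.
Voltage ratio = 10^(-16.8/20) = 0.145.

0.145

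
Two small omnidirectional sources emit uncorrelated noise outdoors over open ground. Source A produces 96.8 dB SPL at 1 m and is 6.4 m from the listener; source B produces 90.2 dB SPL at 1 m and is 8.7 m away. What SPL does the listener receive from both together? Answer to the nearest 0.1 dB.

At the listener: L_A = 96.8 − 20·log₁₀(6.4) = 80.68 dB; L_B = 90.2 − 20·log₁₀(8.7) = 71.41 dB.
Combined: 10·log₁₀(10^(80.68/10)+10^(71.41/10)) = 81.2 dB SPL.

81.2 dB SPL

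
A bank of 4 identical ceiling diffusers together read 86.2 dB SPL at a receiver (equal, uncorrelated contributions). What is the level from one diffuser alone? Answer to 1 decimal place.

4 equal incoherent sources add 10·log₁₀(4) = 6.02 dB over one source.
L_one = 86.2 − 6.02 = 80.2 dB SPL.

80.2 dB SPL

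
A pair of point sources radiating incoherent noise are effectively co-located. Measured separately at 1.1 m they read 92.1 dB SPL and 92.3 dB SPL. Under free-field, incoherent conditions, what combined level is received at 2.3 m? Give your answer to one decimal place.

88.8 dB SPL

Combined at 1.1 m: 10·log₁₀(10^(92.1/10)+10^(92.3/10)) = 95.21 dB SPL.
Then apply −20·log₁₀(2.3/1.1) = -6.41 dB → 88.8 dB SPL.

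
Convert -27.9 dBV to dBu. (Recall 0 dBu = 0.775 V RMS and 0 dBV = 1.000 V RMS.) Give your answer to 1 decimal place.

-25.7 dBu

The offset between the scales is 20·log₁₀(0.775/1.000) = −2.214 dB.
So dBu = -27.9 + 2.214 = -25.7 dBu.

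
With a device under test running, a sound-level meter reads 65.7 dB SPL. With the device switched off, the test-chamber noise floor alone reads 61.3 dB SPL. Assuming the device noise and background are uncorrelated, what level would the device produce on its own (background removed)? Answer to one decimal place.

63.7 dB SPL

Background correction is a power subtraction:
L_src = 10·log₁₀(10^(65.7/10) − 10^(61.3/10)) = 10·log₁₀(2366000) = 63.7 dB SPL.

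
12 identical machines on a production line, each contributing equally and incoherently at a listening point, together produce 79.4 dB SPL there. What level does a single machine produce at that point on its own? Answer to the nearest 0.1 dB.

12 equal incoherent sources add 10·log₁₀(12) = 10.79 dB over one source.
L_one = 79.4 − 10.79 = 68.6 dB SPL.

68.6 dB SPL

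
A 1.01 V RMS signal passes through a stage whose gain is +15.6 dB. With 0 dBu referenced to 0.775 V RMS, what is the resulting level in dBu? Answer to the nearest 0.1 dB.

Input level: 20·log₁₀(1.01/0.775) = 2.30 dBu.
Output: 2.30 + 15.6 = +17.9 dBu.

+17.9 dBu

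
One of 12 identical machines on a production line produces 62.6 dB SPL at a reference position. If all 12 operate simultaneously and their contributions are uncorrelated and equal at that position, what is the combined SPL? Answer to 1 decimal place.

73.4 dB SPL

12 equal incoherent sources raise the level by 10·log₁₀(12) = 10.79 dB.
L_total = 62.6 + 10.79 = 73.4 dB SPL.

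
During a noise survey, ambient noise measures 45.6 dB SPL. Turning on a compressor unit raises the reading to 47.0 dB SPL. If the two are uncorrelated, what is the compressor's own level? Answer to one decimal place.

41.4 dB SPL

Remove the background by subtracting linear intensities:
L_src = 10·log₁₀(10^(47.0/10) − 10^(45.6/10)) = 10·log₁₀(13810) = 41.4 dB SPL.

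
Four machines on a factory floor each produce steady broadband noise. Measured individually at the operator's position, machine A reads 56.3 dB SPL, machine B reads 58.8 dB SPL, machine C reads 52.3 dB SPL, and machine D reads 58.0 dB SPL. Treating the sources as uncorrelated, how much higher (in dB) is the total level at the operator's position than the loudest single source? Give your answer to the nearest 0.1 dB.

4.2 dB

Uncorrelated sources add in intensity (power), not in dB.
L_total = 10·log₁₀(10^(56.3/10) + 10^(58.8/10) + 10^(52.3/10) + 10^(58.0/10)) = 62.98 dB SPL.
Excess over the loudest (58.8 dB): 62.98 − 58.8 = 4.2 dB.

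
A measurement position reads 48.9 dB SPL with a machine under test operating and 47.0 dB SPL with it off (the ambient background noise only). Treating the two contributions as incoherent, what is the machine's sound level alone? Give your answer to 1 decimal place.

44.4 dB SPL

Subtract intensities: L_src = 10·log₁₀(10^(L_total/10) − 10^(L_bg/10)).
L_src = 10·log₁₀(10^(48.9/10) − 10^(47.0/10)) = 10·log₁₀(27510) = 44.4 dB SPL.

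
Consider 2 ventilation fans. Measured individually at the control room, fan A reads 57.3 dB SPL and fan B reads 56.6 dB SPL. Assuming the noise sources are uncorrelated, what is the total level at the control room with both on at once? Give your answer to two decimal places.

59.97 dB SPL

Incoherent sources sum as intensities:
L_total = 10·log₁₀(10^(57.3/10) + 10^(56.6/10)) = 10·log₁₀(994100) = 59.97 dB SPL.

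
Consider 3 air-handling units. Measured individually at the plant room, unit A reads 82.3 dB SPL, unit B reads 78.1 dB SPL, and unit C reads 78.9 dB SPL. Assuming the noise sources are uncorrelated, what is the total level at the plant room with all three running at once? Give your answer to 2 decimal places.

84.94 dB SPL

Uncorrelated sources add in intensity (power), not in dB.
L_total = 10·log₁₀(10^(82.3/10) + 10^(78.1/10) + 10^(78.9/10)) = 10·log₁₀(312000000) = 84.94 dB SPL.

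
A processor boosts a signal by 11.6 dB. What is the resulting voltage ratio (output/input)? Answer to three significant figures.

3.80

Voltage ratio = 10^(dB/20).
10^(11.6/20) = 10^(0.5800) = 3.80.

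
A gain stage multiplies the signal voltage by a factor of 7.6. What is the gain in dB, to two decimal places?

Voltage is an amplitude quantity, so gain = 20·log₁₀(V_out/V_in).
20·log₁₀(7.6) = 17.62 dB.

17.62 dB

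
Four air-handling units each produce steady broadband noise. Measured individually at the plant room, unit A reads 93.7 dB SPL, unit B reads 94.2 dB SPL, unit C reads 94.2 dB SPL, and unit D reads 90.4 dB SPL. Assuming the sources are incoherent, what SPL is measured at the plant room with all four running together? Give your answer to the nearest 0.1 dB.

Incoherent sources sum as intensities:
L_total = 10·log₁₀(10^(93.7/10) + 10^(94.2/10) + 10^(94.2/10) + 10^(90.4/10)) = 10·log₁₀(8701000000) = 99.4 dB SPL.

99.4 dB SPL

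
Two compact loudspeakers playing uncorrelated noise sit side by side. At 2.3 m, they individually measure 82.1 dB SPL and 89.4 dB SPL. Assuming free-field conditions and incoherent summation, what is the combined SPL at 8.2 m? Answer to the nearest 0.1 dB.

79.1 dB SPL

Combined at 2.3 m: 10·log₁₀(10^(82.1/10)+10^(89.4/10)) = 90.14 dB SPL.
Then apply −20·log₁₀(8.2/2.3) = -11.04 dB → 79.1 dB SPL.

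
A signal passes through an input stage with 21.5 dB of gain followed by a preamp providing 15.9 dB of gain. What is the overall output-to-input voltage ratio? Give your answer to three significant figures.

74.1

Net gain = 21.5 + 15.9 = 37.4 dB.
Voltage ratio = 10^(37.4/20) = 74.1.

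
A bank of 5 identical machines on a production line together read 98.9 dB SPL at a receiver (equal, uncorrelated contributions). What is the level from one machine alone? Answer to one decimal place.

91.9 dB SPL

5 equal incoherent sources add 10·log₁₀(5) = 6.99 dB over one source.
L_one = 98.9 − 6.99 = 91.9 dB SPL.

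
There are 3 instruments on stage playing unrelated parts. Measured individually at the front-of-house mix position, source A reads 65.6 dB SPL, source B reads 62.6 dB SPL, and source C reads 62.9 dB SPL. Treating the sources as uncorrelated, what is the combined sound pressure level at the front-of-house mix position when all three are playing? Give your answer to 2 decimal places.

68.69 dB SPL

Add the sources as powers (linear), then convert back to dB:
L_total = 10·log₁₀(10^(65.6/10) + 10^(62.6/10) + 10^(62.9/10)) = 10·log₁₀(7400000) = 68.69 dB SPL.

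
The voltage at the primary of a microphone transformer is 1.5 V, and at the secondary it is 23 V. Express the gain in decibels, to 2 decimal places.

Voltage ratio → dB uses the 20·log₁₀ form:
20·log₁₀(23/1.5) = 20·log₁₀(15.33) = 23.71 dB.

23.71 dB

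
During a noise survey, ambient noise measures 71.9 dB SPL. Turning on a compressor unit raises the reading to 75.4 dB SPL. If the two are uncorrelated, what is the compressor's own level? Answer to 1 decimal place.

72.8 dB SPL

Subtract intensities: L_src = 10·log₁₀(10^(L_total/10) − 10^(L_bg/10)).
L_src = 10·log₁₀(10^(75.4/10) − 10^(71.9/10)) = 10·log₁₀(19190000) = 72.8 dB SPL.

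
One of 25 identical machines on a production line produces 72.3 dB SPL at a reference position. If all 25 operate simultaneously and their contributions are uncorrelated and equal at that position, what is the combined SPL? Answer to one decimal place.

86.3 dB SPL

25 equal incoherent sources raise the level by 10·log₁₀(25) = 13.98 dB.
L_total = 72.3 + 13.98 = 86.3 dB SPL.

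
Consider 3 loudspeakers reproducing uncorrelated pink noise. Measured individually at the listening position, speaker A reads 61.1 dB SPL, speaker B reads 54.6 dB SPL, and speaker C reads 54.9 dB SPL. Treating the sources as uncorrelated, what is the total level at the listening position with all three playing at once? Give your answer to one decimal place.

Incoherent sources sum as intensities:
L_total = 10·log₁₀(10^(61.1/10) + 10^(54.6/10) + 10^(54.9/10)) = 10·log₁₀(1886000) = 62.8 dB SPL.

62.8 dB SPL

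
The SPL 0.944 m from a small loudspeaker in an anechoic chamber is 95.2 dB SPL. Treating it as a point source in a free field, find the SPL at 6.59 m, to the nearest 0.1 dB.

78.3 dB SPL

For a point source in a free field, ΔL = −20·log₁₀(d₂/d₁).
ΔL = −20·log₁₀(6.59/0.944) = -16.88 dB, so L₂ = 95.2 + (-16.88) = 78.3 dB SPL.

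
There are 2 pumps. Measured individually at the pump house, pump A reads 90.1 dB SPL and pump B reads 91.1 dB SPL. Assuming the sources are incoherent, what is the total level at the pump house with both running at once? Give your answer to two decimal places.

Add the sources as powers (linear), then convert back to dB:
L_total = 10·log₁₀(10^(90.1/10) + 10^(91.1/10)) = 10·log₁₀(2312000000) = 93.64 dB SPL.

93.64 dB SPL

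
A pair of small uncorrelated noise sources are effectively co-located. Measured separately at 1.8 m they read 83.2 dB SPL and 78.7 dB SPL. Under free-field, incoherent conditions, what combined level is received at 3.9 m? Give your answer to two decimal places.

77.80 dB SPL

Combined at 1.8 m: 10·log₁₀(10^(83.2/10)+10^(78.7/10)) = 84.519 dB SPL.
Then apply −20·log₁₀(3.9/1.8) = -6.716 dB → 77.80 dB SPL.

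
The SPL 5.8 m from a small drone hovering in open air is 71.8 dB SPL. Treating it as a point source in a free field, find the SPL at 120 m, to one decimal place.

45.5 dB SPL

For a point source in a free field, ΔL = −20·log₁₀(d₂/d₁).
ΔL = −20·log₁₀(120/5.8) = -26.32 dB, so L₂ = 71.8 + (-26.32) = 45.5 dB SPL.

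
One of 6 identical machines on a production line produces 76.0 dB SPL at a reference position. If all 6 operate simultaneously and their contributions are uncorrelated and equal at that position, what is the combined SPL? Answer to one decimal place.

83.8 dB SPL

6 equal incoherent sources raise the level by 10·log₁₀(6) = 7.78 dB.
L_total = 76.0 + 7.78 = 83.8 dB SPL.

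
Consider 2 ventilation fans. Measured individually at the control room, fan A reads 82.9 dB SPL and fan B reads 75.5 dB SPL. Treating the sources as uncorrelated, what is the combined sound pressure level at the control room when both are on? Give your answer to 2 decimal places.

83.63 dB SPL

Add the sources as powers (linear), then convert back to dB:
L_total = 10·log₁₀(10^(82.9/10) + 10^(75.5/10)) = 10·log₁₀(230500000) = 83.63 dB SPL.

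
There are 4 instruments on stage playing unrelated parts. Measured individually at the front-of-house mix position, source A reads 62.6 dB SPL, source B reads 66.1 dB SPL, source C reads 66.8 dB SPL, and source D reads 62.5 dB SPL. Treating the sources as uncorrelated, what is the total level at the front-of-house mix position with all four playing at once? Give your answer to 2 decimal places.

70.95 dB SPL

Add the sources as powers (linear), then convert back to dB:
L_total = 10·log₁₀(10^(62.6/10) + 10^(66.1/10) + 10^(66.8/10) + 10^(62.5/10)) = 10·log₁₀(12460000) = 70.95 dB SPL.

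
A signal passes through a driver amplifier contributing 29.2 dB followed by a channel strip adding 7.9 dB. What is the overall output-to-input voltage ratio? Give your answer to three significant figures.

Net gain = 29.2 + 7.9 = 37.1 dB.
Voltage ratio = 10^(37.1/20) = 71.6.

71.6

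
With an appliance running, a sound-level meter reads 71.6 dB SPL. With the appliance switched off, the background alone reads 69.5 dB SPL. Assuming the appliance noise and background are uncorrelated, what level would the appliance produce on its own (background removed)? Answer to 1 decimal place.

Remove the background by subtracting linear intensities:
L_src = 10·log₁₀(10^(71.6/10) − 10^(69.5/10)) = 10·log₁₀(5542000) = 67.4 dB SPL.

67.4 dB SPL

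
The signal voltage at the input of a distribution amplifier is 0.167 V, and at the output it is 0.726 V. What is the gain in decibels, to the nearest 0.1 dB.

Voltage is an amplitude quantity, so gain = 20·log₁₀(V_out/V_in).
20·log₁₀(0.726/0.167) = 20·log₁₀(4.347) = 12.8 dB.

12.8 dB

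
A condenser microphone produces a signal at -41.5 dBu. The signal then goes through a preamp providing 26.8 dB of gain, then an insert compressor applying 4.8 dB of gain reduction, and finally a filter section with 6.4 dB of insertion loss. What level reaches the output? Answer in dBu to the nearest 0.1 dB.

Cascaded gains and losses add directly in dB.
-41.5 + 26.8 − 4.8 − 6.4 = -25.9 dBu.

-25.9 dBu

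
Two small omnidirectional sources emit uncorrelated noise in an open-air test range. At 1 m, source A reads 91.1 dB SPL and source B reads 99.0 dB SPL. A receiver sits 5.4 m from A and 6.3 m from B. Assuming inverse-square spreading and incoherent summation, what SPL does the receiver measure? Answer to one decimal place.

83.9 dB SPL

At the listener: L_A = 91.1 − 20·log₁₀(5.4) = 76.45 dB; L_B = 99.0 − 20·log₁₀(6.3) = 83.01 dB.
Combined: 10·log₁₀(10^(76.45/10)+10^(83.01/10)) = 83.9 dB SPL.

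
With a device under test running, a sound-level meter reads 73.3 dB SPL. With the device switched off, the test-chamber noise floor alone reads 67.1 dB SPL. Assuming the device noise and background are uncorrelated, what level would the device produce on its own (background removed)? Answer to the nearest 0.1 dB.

Subtract intensities: L_src = 10·log₁₀(10^(L_total/10) − 10^(L_bg/10)).
L_src = 10·log₁₀(10^(73.3/10) − 10^(67.1/10)) = 10·log₁₀(16250000) = 72.1 dB SPL.

72.1 dB SPL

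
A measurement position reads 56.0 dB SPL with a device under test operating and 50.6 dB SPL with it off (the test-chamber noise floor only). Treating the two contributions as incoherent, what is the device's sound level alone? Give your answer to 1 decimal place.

Background correction is a power subtraction:
L_src = 10·log₁₀(10^(56.0/10) − 10^(50.6/10)) = 10·log₁₀(283300) = 54.5 dB SPL.

54.5 dB SPL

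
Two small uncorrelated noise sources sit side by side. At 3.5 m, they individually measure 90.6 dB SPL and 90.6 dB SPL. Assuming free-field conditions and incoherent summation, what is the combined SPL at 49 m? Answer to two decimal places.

70.69 dB SPL

Combined at 3.5 m: 10·log₁₀(10^(90.6/10)+10^(90.6/10)) = 93.610 dB SPL.
Then apply −20·log₁₀(49/3.5) = -22.923 dB → 70.69 dB SPL.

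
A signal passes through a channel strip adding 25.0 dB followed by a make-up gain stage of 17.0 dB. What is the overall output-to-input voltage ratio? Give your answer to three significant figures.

Net gain = 25.0 + 17.0 = 42.0 dB.
Voltage ratio = 10^(42.0/20) = 126.

126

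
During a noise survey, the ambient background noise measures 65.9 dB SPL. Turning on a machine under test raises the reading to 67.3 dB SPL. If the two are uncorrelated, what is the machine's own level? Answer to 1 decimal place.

61.7 dB SPL

Background correction is a power subtraction:
L_src = 10·log₁₀(10^(67.3/10) − 10^(65.9/10)) = 10·log₁₀(1480000) = 61.7 dB SPL.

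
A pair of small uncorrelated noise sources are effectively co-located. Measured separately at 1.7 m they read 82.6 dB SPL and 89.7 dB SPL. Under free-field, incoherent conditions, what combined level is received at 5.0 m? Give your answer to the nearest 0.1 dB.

81.1 dB SPL

Combined at 1.7 m: 10·log₁₀(10^(82.6/10)+10^(89.7/10)) = 90.47 dB SPL.
Then apply −20·log₁₀(5.0/1.7) = -9.37 dB → 81.1 dB SPL.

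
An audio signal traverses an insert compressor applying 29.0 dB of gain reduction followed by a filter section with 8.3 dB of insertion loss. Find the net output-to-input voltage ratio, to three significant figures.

Net gain = (−29.0) + (−8.3) = -37.3 dB.
Voltage ratio = 10^(-37.3/20) = 0.0136.

0.0136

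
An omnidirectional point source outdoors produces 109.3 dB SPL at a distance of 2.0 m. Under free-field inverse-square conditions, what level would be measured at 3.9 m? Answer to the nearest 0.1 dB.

Inverse-square spreading gives ΔL = −20·log₁₀(d₂/d₁).
ΔL = −20·log₁₀(3.9/2.0) = -5.80 dB, so L₂ = 109.3 + (-5.80) = 103.5 dB SPL.

103.5 dB SPL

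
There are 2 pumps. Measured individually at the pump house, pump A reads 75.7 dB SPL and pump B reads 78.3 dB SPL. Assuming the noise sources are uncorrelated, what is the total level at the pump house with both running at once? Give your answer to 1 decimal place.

80.2 dB SPL

Incoherent sources sum as intensities:
L_total = 10·log₁₀(10^(75.7/10) + 10^(78.3/10)) = 10·log₁₀(104800000) = 80.2 dB SPL.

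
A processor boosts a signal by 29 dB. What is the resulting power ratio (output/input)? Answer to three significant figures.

794

Power ratio = 10^(dB/10).
10^(29/10) = 10^(2.900) = 794.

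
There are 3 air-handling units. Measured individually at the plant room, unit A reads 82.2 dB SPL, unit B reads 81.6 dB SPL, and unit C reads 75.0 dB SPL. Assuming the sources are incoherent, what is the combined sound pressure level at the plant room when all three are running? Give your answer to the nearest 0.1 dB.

85.3 dB SPL

Add the sources as powers (linear), then convert back to dB:
L_total = 10·log₁₀(10^(82.2/10) + 10^(81.6/10) + 10^(75.0/10)) = 10·log₁₀(342100000) = 85.3 dB SPL.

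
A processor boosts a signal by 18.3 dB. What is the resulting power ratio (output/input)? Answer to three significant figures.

Power ratio = 10^(dB/10).
10^(18.3/10) = 10^(1.830) = 67.6.

67.6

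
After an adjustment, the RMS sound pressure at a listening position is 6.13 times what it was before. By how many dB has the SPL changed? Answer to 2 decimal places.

15.75 dB

SPL change from a pressure ratio uses the 20·log₁₀ form:
20·log₁₀(6.13) = 15.75 dB.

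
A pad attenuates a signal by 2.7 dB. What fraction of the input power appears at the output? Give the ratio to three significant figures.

Power ratio = 10^(dB/10).
10^(-2.7/10) = 10^(-0.2700) = 0.537.

0.537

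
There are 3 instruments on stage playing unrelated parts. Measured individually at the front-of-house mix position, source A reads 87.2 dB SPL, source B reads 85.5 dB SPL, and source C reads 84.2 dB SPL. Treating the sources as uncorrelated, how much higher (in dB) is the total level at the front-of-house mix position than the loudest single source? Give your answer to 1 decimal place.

Incoherent sources sum as intensities:
L_total = 10·log₁₀(10^(87.2/10) + 10^(85.5/10) + 10^(84.2/10)) = 90.58 dB SPL.
Excess over the loudest (87.2 dB): 90.58 − 87.2 = 3.4 dB.

3.4 dB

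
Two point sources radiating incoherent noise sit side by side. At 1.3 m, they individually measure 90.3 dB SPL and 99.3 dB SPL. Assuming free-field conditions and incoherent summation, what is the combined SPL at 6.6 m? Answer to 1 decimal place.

Combined at 1.3 m: 10·log₁₀(10^(90.3/10)+10^(99.3/10)) = 99.81 dB SPL.
Then apply −20·log₁₀(6.6/1.3) = -14.11 dB → 85.7 dB SPL.

85.7 dB SPL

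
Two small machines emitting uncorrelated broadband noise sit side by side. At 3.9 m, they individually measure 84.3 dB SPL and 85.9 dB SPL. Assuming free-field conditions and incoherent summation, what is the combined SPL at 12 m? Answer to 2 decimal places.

78.42 dB SPL

Combined at 3.9 m: 10·log₁₀(10^(84.3/10)+10^(85.9/10)) = 88.184 dB SPL.
Then apply −20·log₁₀(12/3.9) = -9.762 dB → 78.42 dB SPL.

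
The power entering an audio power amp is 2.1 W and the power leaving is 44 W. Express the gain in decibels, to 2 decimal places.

Power is a power quantity, so gain = 10·log₁₀(P_out/P_in).
10·log₁₀(44/2.1) = 10·log₁₀(20.95) = 13.21 dB.

13.21 dB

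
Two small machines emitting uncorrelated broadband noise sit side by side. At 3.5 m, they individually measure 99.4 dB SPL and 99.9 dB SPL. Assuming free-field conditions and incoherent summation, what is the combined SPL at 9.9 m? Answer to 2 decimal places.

93.64 dB SPL

Combined at 3.5 m: 10·log₁₀(10^(99.4/10)+10^(99.9/10)) = 102.667 dB SPL.
Then apply −20·log₁₀(9.9/3.5) = -9.031 dB → 93.64 dB SPL.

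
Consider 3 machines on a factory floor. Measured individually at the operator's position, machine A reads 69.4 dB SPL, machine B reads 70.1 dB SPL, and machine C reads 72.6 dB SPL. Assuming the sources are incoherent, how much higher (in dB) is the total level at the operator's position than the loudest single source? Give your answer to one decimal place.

Add the sources as powers (linear), then convert back to dB:
L_total = 10·log₁₀(10^(69.4/10) + 10^(70.1/10) + 10^(72.6/10)) = 75.70 dB SPL.
Excess over the loudest (72.6 dB): 75.70 − 72.6 = 3.1 dB.

3.1 dB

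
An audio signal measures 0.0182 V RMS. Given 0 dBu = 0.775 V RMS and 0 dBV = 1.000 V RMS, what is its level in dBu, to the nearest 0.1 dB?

dBu = 20·log₁₀(V / 0.775 V).
20·log₁₀(0.0182/0.775) = -32.6 dBu.

-32.6 dBu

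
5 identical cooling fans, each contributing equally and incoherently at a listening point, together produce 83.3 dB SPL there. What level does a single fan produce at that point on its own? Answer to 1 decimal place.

5 equal incoherent sources add 10·log₁₀(5) = 6.99 dB over one source.
L_one = 83.3 − 6.99 = 76.3 dB SPL.

76.3 dB SPL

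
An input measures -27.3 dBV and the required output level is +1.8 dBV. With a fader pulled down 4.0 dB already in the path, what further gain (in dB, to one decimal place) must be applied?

The required make-up gain is the shortfall in the dB sum.
G = +1.8 − (-27.3) + 4.0 = 33.1 dB.

33.1 dB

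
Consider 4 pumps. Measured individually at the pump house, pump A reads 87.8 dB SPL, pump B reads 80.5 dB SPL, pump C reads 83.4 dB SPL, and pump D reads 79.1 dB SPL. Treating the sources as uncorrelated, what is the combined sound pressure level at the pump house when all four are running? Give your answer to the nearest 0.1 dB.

90.1 dB SPL

Incoherent sources sum as intensities:
L_total = 10·log₁₀(10^(87.8/10) + 10^(80.5/10) + 10^(83.4/10) + 10^(79.1/10)) = 10·log₁₀(1015000000) = 90.1 dB SPL.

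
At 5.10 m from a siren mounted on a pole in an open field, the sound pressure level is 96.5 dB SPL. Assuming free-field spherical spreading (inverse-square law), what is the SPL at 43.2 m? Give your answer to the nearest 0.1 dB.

77.9 dB SPL

Free-field point source: level drops by 20·log₁₀ of the distance ratio.
ΔL = −20·log₁₀(43.2/5.10) = -18.56 dB, so L₂ = 96.5 + (-18.56) = 77.9 dB SPL.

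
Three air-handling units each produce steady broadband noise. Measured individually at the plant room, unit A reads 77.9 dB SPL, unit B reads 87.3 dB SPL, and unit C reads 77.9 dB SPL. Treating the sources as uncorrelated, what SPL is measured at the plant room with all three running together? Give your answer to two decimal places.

88.20 dB SPL

Incoherent sources sum as intensities:
L_total = 10·log₁₀(10^(77.9/10) + 10^(87.3/10) + 10^(77.9/10)) = 10·log₁₀(660400000) = 88.20 dB SPL.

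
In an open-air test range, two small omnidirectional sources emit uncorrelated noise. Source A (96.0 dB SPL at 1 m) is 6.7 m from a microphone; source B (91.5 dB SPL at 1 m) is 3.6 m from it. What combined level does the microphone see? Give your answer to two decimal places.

82.96 dB SPL

At the listener: L_A = 96.0 − 20·log₁₀(6.7) = 79.479 dB; L_B = 91.5 − 20·log₁₀(3.6) = 80.374 dB.
Combined: 10·log₁₀(10^(79.479/10)+10^(80.374/10)) = 82.96 dB SPL.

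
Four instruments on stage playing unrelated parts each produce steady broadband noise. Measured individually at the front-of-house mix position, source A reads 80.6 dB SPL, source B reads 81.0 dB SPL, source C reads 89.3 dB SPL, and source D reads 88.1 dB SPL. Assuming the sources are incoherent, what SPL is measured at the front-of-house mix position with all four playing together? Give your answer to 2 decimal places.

92.40 dB SPL

Add the sources as powers (linear), then convert back to dB:
L_total = 10·log₁₀(10^(80.6/10) + 10^(81.0/10) + 10^(89.3/10) + 10^(88.1/10)) = 10·log₁₀(1738000000) = 92.40 dB SPL.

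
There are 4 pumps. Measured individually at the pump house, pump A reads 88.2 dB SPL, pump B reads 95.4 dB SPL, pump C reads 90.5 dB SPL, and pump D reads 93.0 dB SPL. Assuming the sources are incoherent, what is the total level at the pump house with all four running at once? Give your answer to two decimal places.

98.60 dB SPL

Add the sources as powers (linear), then convert back to dB:
L_total = 10·log₁₀(10^(88.2/10) + 10^(95.4/10) + 10^(90.5/10) + 10^(93.0/10)) = 10·log₁₀(7245000000) = 98.60 dB SPL.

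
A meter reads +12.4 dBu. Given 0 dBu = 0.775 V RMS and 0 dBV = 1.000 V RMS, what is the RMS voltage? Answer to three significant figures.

V = 0.775 V × 10^(+12.4/20).
= 0.775 × 4.169 = 3.23 V.

3.23 V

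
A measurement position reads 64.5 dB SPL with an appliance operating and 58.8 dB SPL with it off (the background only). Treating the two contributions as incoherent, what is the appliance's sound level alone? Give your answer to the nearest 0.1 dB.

63.1 dB SPL

Subtract intensities: L_src = 10·log₁₀(10^(L_total/10) − 10^(L_bg/10)).
L_src = 10·log₁₀(10^(64.5/10) − 10^(58.8/10)) = 10·log₁₀(2060000) = 63.1 dB SPL.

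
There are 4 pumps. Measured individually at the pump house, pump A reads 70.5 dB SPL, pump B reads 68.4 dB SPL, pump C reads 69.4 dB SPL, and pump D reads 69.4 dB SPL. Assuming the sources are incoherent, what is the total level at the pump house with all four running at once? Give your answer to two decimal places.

Add the sources as powers (linear), then convert back to dB:
L_total = 10·log₁₀(10^(70.5/10) + 10^(68.4/10) + 10^(69.4/10) + 10^(69.4/10)) = 10·log₁₀(35560000) = 75.51 dB SPL.

75.51 dB SPL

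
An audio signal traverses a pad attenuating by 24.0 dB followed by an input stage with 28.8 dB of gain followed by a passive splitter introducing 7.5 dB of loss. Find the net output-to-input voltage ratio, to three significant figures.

0.733

Net gain = (−24.0) + 28.8 + (−7.5) = -2.7 dB.
Voltage ratio = 10^(-2.7/20) = 0.733.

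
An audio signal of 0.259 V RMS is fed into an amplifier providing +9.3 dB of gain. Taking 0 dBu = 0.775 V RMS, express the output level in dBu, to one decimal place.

-0.2 dBu

Input level: 20·log₁₀(0.259/0.775) = -9.52 dBu.
Output: -9.52 + 9.3 = -0.2 dBu.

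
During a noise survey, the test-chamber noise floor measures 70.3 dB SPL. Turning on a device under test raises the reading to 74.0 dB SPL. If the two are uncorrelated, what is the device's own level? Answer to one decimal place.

Background correction is a power subtraction:
L_src = 10·log₁₀(10^(74.0/10) − 10^(70.3/10)) = 10·log₁₀(14400000) = 71.6 dB SPL.

71.6 dB SPL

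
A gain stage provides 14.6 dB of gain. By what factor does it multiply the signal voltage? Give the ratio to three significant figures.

Voltage ratio = 10^(dB/20).
10^(14.6/20) = 10^(0.7300) = 5.37.

5.37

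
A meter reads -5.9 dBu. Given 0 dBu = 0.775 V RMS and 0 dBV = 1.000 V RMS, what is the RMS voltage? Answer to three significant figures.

0.393 V

V = 0.775 V × 10^(-5.9/20).
= 0.775 × 0.5070 = 0.393 V.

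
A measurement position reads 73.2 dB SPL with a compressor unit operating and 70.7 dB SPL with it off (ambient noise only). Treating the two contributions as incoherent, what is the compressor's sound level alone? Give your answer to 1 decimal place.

Subtract intensities: L_src = 10·log₁₀(10^(L_total/10) − 10^(L_bg/10)).
L_src = 10·log₁₀(10^(73.2/10) − 10^(70.7/10)) = 10·log₁₀(9144000) = 69.6 dB SPL.

69.6 dB SPL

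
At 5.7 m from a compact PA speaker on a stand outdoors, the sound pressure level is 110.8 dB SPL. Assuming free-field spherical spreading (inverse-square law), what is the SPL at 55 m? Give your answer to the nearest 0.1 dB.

Inverse-square spreading gives ΔL = −20·log₁₀(d₂/d₁).
ΔL = −20·log₁₀(55/5.7) = -19.69 dB, so L₂ = 110.8 + (-19.69) = 91.1 dB SPL.

91.1 dB SPL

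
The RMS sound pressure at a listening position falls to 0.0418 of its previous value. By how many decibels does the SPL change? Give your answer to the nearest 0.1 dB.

Sound pressure is an amplitude quantity: ΔL = 20·log₁₀(p₂/p₁).
20·log₁₀(0.0418) = -27.6 dB.

-27.6 dB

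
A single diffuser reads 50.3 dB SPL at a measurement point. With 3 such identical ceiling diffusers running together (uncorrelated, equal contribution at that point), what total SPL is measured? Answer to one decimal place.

3 equal incoherent sources raise the level by 10·log₁₀(3) = 4.77 dB.
L_total = 50.3 + 4.77 = 55.1 dB SPL.

55.1 dB SPL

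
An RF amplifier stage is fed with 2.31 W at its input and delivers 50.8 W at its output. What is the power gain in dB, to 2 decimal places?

13.42 dB

Power ratio → dB uses the 10·log₁₀ form:
10·log₁₀(50.8/2.31) = 10·log₁₀(21.99) = 13.42 dB.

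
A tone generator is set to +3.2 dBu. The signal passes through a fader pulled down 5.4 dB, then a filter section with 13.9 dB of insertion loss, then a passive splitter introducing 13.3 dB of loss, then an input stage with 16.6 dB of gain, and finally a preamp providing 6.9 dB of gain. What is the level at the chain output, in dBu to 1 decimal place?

Gain stages sum in dB:
+3.2 − 5.4 − 13.9 − 13.3 + 16.6 + 6.9 = -5.9 dBu.

-5.9 dBu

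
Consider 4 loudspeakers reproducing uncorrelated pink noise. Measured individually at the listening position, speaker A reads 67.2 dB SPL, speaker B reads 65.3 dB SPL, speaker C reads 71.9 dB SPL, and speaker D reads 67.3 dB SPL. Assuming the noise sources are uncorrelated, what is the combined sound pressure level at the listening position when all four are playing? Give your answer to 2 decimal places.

Incoherent sources sum as intensities:
L_total = 10·log₁₀(10^(67.2/10) + 10^(65.3/10) + 10^(71.9/10) + 10^(67.3/10)) = 10·log₁₀(29500000) = 74.70 dB SPL.

74.70 dB SPL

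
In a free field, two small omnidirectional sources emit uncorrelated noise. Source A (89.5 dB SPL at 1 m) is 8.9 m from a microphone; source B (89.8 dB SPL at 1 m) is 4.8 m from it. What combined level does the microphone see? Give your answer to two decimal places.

77.22 dB SPL

At the listener: L_A = 89.5 − 20·log₁₀(8.9) = 70.512 dB; L_B = 89.8 − 20·log₁₀(4.8) = 76.175 dB.
Combined: 10·log₁₀(10^(70.512/10)+10^(76.175/10)) = 77.22 dB SPL.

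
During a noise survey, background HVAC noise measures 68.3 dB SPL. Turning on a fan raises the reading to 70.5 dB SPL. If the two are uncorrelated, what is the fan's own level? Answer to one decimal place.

66.5 dB SPL

Subtract intensities: L_src = 10·log₁₀(10^(L_total/10) − 10^(L_bg/10)).
L_src = 10·log₁₀(10^(70.5/10) − 10^(68.3/10)) = 10·log₁₀(4459000) = 66.5 dB SPL.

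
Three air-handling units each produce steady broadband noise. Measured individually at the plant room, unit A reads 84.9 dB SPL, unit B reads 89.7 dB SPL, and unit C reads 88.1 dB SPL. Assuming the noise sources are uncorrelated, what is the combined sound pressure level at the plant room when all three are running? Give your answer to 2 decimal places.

Incoherent sources sum as intensities:
L_total = 10·log₁₀(10^(84.9/10) + 10^(89.7/10) + 10^(88.1/10)) = 10·log₁₀(1888000000) = 92.76 dB SPL.

92.76 dB SPL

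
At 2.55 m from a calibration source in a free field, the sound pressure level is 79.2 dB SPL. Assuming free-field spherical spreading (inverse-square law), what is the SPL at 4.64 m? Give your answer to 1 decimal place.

Free-field point source: level drops by 20·log₁₀ of the distance ratio.
ΔL = −20·log₁₀(4.64/2.55) = -5.20 dB, so L₂ = 79.2 + (-5.20) = 74.0 dB SPL.

74.0 dB SPL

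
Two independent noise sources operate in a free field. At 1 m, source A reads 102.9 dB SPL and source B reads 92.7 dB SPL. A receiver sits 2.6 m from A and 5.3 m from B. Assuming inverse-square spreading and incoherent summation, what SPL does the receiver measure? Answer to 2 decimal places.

94.70 dB SPL

At the listener: L_A = 102.9 − 20·log₁₀(2.6) = 94.601 dB; L_B = 92.7 − 20·log₁₀(5.3) = 78.214 dB.
Combined: 10·log₁₀(10^(94.601/10)+10^(78.214/10)) = 94.70 dB SPL.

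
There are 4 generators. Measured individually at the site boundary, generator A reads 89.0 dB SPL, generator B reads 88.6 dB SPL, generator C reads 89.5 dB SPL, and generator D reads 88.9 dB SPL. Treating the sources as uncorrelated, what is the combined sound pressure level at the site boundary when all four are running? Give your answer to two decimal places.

Add the sources as powers (linear), then convert back to dB:
L_total = 10·log₁₀(10^(89.0/10) + 10^(88.6/10) + 10^(89.5/10) + 10^(88.9/10)) = 10·log₁₀(3186000000) = 95.03 dB SPL.

95.03 dB SPL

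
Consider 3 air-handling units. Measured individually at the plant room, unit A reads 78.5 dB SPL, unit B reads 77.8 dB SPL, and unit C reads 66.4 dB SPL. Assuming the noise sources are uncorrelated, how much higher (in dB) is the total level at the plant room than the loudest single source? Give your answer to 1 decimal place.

Add the sources as powers (linear), then convert back to dB:
L_total = 10·log₁₀(10^(78.5/10) + 10^(77.8/10) + 10^(66.4/10)) = 81.32 dB SPL.
Excess over the loudest (78.5 dB): 81.32 − 78.5 = 2.8 dB.

2.8 dB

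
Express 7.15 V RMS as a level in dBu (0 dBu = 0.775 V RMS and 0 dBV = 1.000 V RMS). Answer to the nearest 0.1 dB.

dBu = 20·log₁₀(V / 0.775 V).
20·log₁₀(7.15/0.775) = +19.3 dBu.

+19.3 dBu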